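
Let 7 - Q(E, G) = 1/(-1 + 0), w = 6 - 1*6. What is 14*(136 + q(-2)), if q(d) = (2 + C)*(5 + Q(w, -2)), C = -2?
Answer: 1904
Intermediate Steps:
w = 0 (w = 6 - 6 = 0)
Q(E, G) = 8 (Q(E, G) = 7 - 1/(-1 + 0) = 7 - 1/(-1) = 7 - 1*(-1) = 7 + 1 = 8)
q(d) = 0 (q(d) = (2 - 2)*(5 + 8) = 0*13 = 0)
14*(136 + q(-2)) = 14*(136 + 0) = 14*136 = 1904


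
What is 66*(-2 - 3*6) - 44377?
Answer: -45697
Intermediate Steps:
66*(-2 - 3*6) - 44377 = 66*(-2 - 18) - 44377 = 66*(-20) - 44377 = -1320 - 44377 = -45697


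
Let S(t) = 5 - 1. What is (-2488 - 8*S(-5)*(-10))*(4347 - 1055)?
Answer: -7137056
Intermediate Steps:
S(t) = 4
(-2488 - 8*S(-5)*(-10))*(4347 - 1055) = (-2488 - 8*4*(-10))*(4347 - 1055) = (-2488 - 32*(-10))*3292 = (-2488 + 320)*3292 = -2168*3292 = -7137056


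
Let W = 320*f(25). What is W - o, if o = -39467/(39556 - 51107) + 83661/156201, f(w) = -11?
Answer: -2119396278866/601425917 ≈ -3524.0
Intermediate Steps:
W = -3520 (W = 320*(-11) = -3520)
o = 2377051026/601425917 (o = -39467/(-11551) + 83661*(1/156201) = -39467*(-1/11551) + 27887/52067 = 39467/11551 + 27887/52067 = 2377051026/601425917 ≈ 3.9524)
W - o = -3520 - 1*2377051026/601425917 = -3520 - 2377051026/601425917 = -2119396278866/601425917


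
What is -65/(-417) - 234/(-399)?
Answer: 41171/55461 ≈ 0.74234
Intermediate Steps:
-65/(-417) - 234/(-399) = -65*(-1/417) - 234*(-1/399) = 65/417 + 78/133 = 41171/55461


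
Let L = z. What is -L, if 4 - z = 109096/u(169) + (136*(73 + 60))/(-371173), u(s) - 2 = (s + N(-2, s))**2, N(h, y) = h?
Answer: -1420547372/10352386143 ≈ -0.13722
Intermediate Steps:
u(s) = 2 + (-2 + s)**2 (u(s) = 2 + (s - 2)**2 = 2 + (-2 + s)**2)
z = 1420547372/10352386143 (z = 4 - (109096/(2 + (-2 + 169)**2) + (136*(73 + 60))/(-371173)) = 4 - (109096/(2 + 167**2) + (136*133)*(-1/371173)) = 4 - (109096/(2 + 27889) + 18088*(-1/371173)) = 4 - (109096/27891 - 18088/371173) = 4 - 1*39988997200/10352386143 = 4 - 39988997200/10352386143 = 1420547372/10352386143 ≈ 0.13722)
L = 1420547372/10352386143 ≈ 0.13722
-L = -1*1420547372/10352386143 = -1420547372/10352386143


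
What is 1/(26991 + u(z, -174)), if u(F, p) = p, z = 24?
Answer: 1/26817 ≈ 3.7290e-5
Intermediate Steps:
1/(26991 + u(z, -174)) = 1/(26991 - 174) = 1/26817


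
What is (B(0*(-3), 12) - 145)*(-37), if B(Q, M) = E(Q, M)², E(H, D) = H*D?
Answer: 5365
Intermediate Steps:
E(H, D) = D*H
B(Q, M) = M²*Q² (B(Q, M) = (M*Q)² = M²*Q²)
(B(0*(-3), 12) - 145)*(-37) = (12²*(0*(-3))² - 145)*(-37) = (144*0² - 145)*(-37) = (144*0 - 145)*(-37) = (0 - 145)*(-37) = -145*(-37) = 5365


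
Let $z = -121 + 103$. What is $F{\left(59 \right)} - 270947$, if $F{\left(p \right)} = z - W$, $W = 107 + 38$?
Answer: $-271110$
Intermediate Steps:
$W = 145$
$z = -18$
$F{\left(p \right)} = -163$ ($F{\left(p \right)} = -18 - 145 = -163$)
$F{\left(59 \right)} - 270947 = -163 - 270947 = -271110$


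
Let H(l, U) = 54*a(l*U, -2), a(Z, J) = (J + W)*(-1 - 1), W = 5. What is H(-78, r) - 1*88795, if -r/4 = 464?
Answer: -89119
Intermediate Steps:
r = -1856 (r = -4*464 = -1856)
a(Z, J) = -10 - 2*J (a(Z, J) = (J + 5)*(-1 - 1) = (5 + J)*(-2) = -10 - 2*J)
H(l, U) = -324 (H(l, U) = 54*(-10 - 2*(-2)) = 54*(-10 + 4) = 54*(-6) = -324)
H(-78, r) - 1*88795 = -324 - 1*88795 = -324 - 88795 = -89119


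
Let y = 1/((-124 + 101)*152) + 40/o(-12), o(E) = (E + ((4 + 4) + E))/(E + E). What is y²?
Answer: 43998838081/12222016 ≈ 3600.0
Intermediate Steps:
o(E) = (8 + 2*E)/(2*E) (o(E) = (E + (8 + E))/((2*E)) = (8 + 2*E)*(1/(2*E)) = (8 + 2*E)/(2*E))
y = 209759/3496 (y = 1/((-124 + 101)*152) + 40/(((4 - 12)/(-12))) = (1/152)/(-23) + 40/((-1/12*(-8))) = -1/23*1/152 + 40/(⅔) = -1/3496 + 40*(3/2) = -1/3496 + 60 = 209759/3496 ≈ 60.000)
y² = (209759/3496)² = 43998838081/12222016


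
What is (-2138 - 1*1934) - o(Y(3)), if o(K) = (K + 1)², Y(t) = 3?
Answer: -4088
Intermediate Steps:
o(K) = (1 + K)²
(-2138 - 1*1934) - o(Y(3)) = (-2138 - 1*1934) - (1 + 3)² = (-2138 - 1934) - 1*4² = -4072 - 1*16 = -4072 - 16 = -4088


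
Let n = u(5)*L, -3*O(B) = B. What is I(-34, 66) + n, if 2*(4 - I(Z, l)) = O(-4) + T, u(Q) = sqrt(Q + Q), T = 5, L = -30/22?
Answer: 5/6 - 15*sqrt(10)/11 ≈ -3.4789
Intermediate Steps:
L = -15/11 (L = -30*1/22 = -15/11 ≈ -1.3636)
O(B) = -B/3
u(Q) = sqrt(2)*sqrt(Q) (u(Q) = sqrt(2*Q) = sqrt(2)*sqrt(Q))
I(Z, l) = 5/6 (I(Z, l) = 4 - (-1/3*(-4) + 5)/2 = 4 - (4/3 + 5)/2 = 4 - 1/2*19/3 = 4 - 19/6 = 5/6)
n = -15*sqrt(10)/11 (n = (sqrt(2)*sqrt(5))*(-15/11) = sqrt(10)*(-15/11) = -15*sqrt(10)/11 ≈ -4.3122)
I(-34, 66) + n = 5/6 - 15*sqrt(10)/11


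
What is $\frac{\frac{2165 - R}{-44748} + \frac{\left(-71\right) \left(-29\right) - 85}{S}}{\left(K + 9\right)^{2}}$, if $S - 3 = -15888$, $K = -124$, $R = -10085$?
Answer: $- \frac{15717989}{522256704750} \approx -3.0096 \cdot 10^{-5}$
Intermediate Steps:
$S = -15885$ ($S = 3 - 15888 = -15885$)
$\frac{\frac{2165 - R}{-44748} + \frac{\left(-71\right) \left(-29\right) - 85}{S}}{\left(K + 9\right)^{2}} = \frac{\frac{2165 - -10085}{-44748} + \frac{\left(-71\right) \left(-29\right) - 85}{-15885}}{\left(-124 + 9\right)^{2}} = \frac{\left(2165 + 10085\right) \left(- \frac{1}{44748}\right) + \left(2059 - 85\right) \left(- \frac{1}{15885}\right)}{\left(-115\right)^{2}} = \frac{12250 \left(- \frac{1}{44748}\right) + 1974 \left(- \frac{1}{15885}\right)}{13225} = \left(- \frac{6125}{22374} - \frac{658}{5295}\right) \frac{1}{13225} = \left(- \frac{15717989}{39490110}\right) \frac{1}{13225} = - \frac{15717989}{522256704750}$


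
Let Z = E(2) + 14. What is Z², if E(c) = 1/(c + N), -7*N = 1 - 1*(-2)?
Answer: 25921/121 ≈ 214.22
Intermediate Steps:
N = -3/7 (N = -(1 - 1*(-2))/7 = -(1 + 2)/7 = -⅐*3 = -3/7 ≈ -0.42857)
E(c) = 1/(-3/7 + c) (E(c) = 1/(c - 3/7) = 1/(-3/7 + c))
Z = 161/11 (Z = 7/(-3 + 7*2) + 14 = 7/(-3 + 14) + 14 = 7/11 + 14 = 161/11 ≈ 14.636)
Z² = (161/11)² = 25921/121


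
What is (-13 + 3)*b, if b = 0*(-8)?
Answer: 0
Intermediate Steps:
b = 0
(-13 + 3)*b = (-13 + 3)*0 = -10*0 = 0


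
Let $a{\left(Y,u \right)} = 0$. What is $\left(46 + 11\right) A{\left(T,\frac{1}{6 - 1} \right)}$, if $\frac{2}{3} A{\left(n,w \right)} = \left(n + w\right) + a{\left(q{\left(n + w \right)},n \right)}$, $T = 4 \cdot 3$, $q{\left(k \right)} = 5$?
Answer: $\frac{10431}{10} \approx 1043.1$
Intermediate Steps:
$T = 12$
$A{\left(n,w \right)} = \frac{3 n}{2} + \frac{3 w}{2}$ ($A{\left(n,w \right)} = \frac{3 \left(\left(n + w\right) + 0\right)}{2} = \frac{3 \left(n + w\right)}{2} = \frac{3 n}{2} + \frac{3 w}{2}$)
$\left(46 + 11\right) A{\left(T,\frac{1}{6 - 1} \right)} = \left(46 + 11\right) \left(\frac{3}{2} \cdot 12 + \frac{3}{2 \left(6 - 1\right)}\right) = 57 \left(18 + \frac{3}{2 \cdot 5}\right) = 57 \left(18 + \frac{3}{2} \cdot \frac{1}{5}\right) = 57 \left(18 + \frac{3}{10}\right) = 57 \cdot \frac{183}{10} = \frac{10431}{10}$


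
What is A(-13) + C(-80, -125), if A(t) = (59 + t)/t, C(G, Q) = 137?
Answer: 1735/13 ≈ 133.46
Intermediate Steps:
A(t) = (59 + t)/t
A(-13) + C(-80, -125) = (59 - 13)/(-13) + 137 = -1/13*46 + 137 = -46/13 + 137 = 1735/13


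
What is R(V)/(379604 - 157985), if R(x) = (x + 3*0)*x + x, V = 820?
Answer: 673220/221619 ≈ 3.0377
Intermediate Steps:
R(x) = x + x² (R(x) = (x + 0)*x + x = x*x + x = x² + x = x + x²)
R(V)/(379604 - 157985) = (820*(1 + 820))/(379604 - 157985) = (820*821)/221619 = 673220*(1/221619) = 673220/221619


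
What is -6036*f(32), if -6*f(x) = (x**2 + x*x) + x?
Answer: 2092480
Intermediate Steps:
f(x) = -x**2/3 - x/6 (f(x) = -((x**2 + x*x) + x)/6 = -((x**2 + x**2) + x)/6 = -(2*x**2 + x)/6 = -(x + 2*x**2)/6 = -x**2/3 - x/6)
-6036*f(32) = -(-1006)*32*(1 + 2*32) = -(-1006)*32*(1 + 64) = -(-1006)*32*65 = -6036*(-1040/3) = 2092480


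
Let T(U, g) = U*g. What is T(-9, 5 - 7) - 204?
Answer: -186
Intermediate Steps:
T(-9, 5 - 7) - 204 = -9*(5 - 7) - 204 = -9*(-2) - 204 = 18 - 204 = -186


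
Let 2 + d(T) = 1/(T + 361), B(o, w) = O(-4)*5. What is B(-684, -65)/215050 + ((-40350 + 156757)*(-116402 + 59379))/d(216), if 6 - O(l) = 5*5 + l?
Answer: 32946130187871335/9918106 ≈ 3.3218e+9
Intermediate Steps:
O(l) = -19 - l (O(l) = 6 - (5*5 + l) = 6 - (25 + l) = 6 + (-25 - l) = -19 - l)
B(o, w) = -75 (B(o, w) = (-19 - 1*(-4))*5 = (-19 + 4)*5 = -15*5 = -75)
d(T) = -2 + 1/(361 + T) (d(T) = -2 + 1/(T + 361) = -2 + 1/(361 + T))
B(-684, -65)/215050 + ((-40350 + 156757)*(-116402 + 59379))/d(216) = -75/215050 + ((-40350 + 156757)*(-116402 + 59379))/(((-721 - 2*216)/(361 + 216))) = -75*1/215050 + (116407*(-57023))/(((-721 - 432)/577)) = -3/8602 - 6637876361/((1/577)*(-1153)) = -3/8602 - 6637876361/(-1153/577) = -3/8602 - 6637876361*(-577/1153) = -3/8602 + 3830054660297/1153 = 32946130187871335/9918106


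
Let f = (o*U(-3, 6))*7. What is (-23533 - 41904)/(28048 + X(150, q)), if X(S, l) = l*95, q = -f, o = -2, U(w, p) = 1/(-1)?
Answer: -65437/26718 ≈ -2.4492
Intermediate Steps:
U(w, p) = -1
f = 14 (f = -2*(-1)*7 = 2*7 = 14)
q = -14 (q = -1*14 = -14)
X(S, l) = 95*l
(-23533 - 41904)/(28048 + X(150, q)) = (-23533 - 41904)/(28048 + 95*(-14)) = -65437/(28048 - 1330) = -65437/26718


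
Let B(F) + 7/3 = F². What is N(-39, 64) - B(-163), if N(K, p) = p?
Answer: -79508/3 ≈ -26503.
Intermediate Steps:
B(F) = -7/3 + F²
N(-39, 64) - B(-163) = 64 - (-7/3 + (-163)²) = 64 - (-7/3 + 26569) = 64 - 1*79700/3 = 64 - 79700/3 = -79508/3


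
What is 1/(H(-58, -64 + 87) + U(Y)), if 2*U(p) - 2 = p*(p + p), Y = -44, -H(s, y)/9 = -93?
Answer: 1/2774 ≈ 0.00036049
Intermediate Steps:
H(s, y) = 837 (H(s, y) = -9*(-93) = 837)
U(p) = 1 + p² (U(p) = 1 + (p*(p + p))/2 = 1 + (p*(2*p))/2 = 1 + (2*p²)/2 = 1 + p²)
1/(H(-58, -64 + 87) + U(Y)) = 1/(837 + (1 + (-44)²)) = 1/(837 + (1 + 1936)) = 1/(837 + 1937) = 1/2774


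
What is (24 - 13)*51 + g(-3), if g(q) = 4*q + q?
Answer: 546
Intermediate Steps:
g(q) = 5*q
(24 - 13)*51 + g(-3) = (24 - 13)*51 + 5*(-3) = 11*51 - 15 = 561 - 15 = 546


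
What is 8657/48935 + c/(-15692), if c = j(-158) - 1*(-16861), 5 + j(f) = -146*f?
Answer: -454458824/191972005 ≈ -2.3673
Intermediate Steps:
j(f) = -5 - 146*f
c = 39924 (c = (-5 - 146*(-158)) - 1*(-16861) = (-5 + 23068) + 16861 = 23063 + 16861 = 39924)
8657/48935 + c/(-15692) = 8657/48935 + 39924/(-15692) = 8657*(1/48935) + 39924*(-1/15692) = 8657/48935 - 9981/3923 = -454458824/191972005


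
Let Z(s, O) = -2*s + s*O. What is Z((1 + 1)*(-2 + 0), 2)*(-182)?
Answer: 0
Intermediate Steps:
Z(s, O) = -2*s + O*s
Z((1 + 1)*(-2 + 0), 2)*(-182) = (((1 + 1)*(-2 + 0))*(-2 + 2))*(-182) = ((2*(-2))*0)*(-182) = -4*0*(-182) = 0*(-182) = 0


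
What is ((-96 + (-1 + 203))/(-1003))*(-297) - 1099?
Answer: -1070815/1003 ≈ -1067.6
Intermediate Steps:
((-96 + (-1 + 203))/(-1003))*(-297) - 1099 = ((-96 + 202)*(-1/1003))*(-297) - 1099 = (106*(-1/1003))*(-297) - 1099 = -106/1003*(-297) - 1099 = 31482/1003 - 1099 = -1070815/1003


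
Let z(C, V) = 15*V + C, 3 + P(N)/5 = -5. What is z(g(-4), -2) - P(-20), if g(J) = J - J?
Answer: 10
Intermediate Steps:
g(J) = 0
P(N) = -40 (P(N) = -15 + 5*(-5) = -15 - 25 = -40)
z(C, V) = C + 15*V
z(g(-4), -2) - P(-20) = (0 + 15*(-2)) - 1*(-40) = (0 - 30) + 40 = -30 + 40 = 10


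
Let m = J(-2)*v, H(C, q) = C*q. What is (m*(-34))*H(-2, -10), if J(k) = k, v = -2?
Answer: -2720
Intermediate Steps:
m = 4 (m = -2*(-2) = 4)
(m*(-34))*H(-2, -10) = (4*(-34))*(-2*(-10)) = -136*20 = -2720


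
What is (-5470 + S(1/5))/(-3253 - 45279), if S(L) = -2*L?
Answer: 6838/60665 ≈ 0.11272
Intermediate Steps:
(-5470 + S(1/5))/(-3253 - 45279) = (-5470 - 2/5)/(-3253 - 45279) = (-5470 - 2*⅕)/(-48532) = (-5470 - ⅖)*(-1/48532) = -27352/5*(-1/48532) = 6838/60665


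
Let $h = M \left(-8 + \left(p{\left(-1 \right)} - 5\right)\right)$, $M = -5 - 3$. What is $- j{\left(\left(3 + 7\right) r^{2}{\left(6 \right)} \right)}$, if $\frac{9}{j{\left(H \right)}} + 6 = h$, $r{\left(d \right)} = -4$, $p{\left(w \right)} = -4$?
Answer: $- \frac{9}{130} \approx -0.069231$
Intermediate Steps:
$M = -8$ ($M = -5 - 3 = -8$)
$h = 136$ ($h = - 8 \left(-8 - 9\right) = \left(-8\right) \left(-17\right) = 136$)
$j{\left(H \right)} = \frac{9}{130}$ ($j{\left(H \right)} = \frac{9}{-6 + 136} = \frac{9}{130}$)
$- j{\left(\left(3 + 7\right) r^{2}{\left(6 \right)} \right)} = \left(-1\right) \frac{9}{130} = - \frac{9}{130}$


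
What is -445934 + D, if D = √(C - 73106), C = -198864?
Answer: -445934 + I*√271970 ≈ -4.4593e+5 + 521.51*I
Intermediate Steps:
D = I*√271970 (D = √(-198864 - 73106) = √(-271970) = I*√271970 ≈ 521.51*I)
-445934 + D = -445934 + I*√271970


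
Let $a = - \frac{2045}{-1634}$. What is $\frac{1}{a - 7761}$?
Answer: $- \frac{1634}{12679429} \approx -0.00012887$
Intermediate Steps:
$a = \frac{2045}{1634}$ ($a = \left(-2045\right) \left(- \frac{1}{1634}\right) = \frac{2045}{1634} \approx 1.2515$)
$\frac{1}{a - 7761} = \frac{1}{\frac{2045}{1634} - 7761} = \frac{1}{- \frac{12679429}{1634}} = - \frac{1634}{12679429}$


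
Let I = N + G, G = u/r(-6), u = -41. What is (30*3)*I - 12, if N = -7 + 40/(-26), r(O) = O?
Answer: -2151/13 ≈ -165.46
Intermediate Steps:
N = -111/13 (N = -7 + 40*(-1/26) = -7 - 20/13 = -111/13 ≈ -8.5385)
G = 41/6 (G = -41/(-6) = -41*(-⅙) = 41/6 ≈ 6.8333)
I = -133/78 (I = -111/13 + 41/6 = -133/78 ≈ -1.7051)
(30*3)*I - 12 = (30*3)*(-133/78) - 12 = 90*(-133/78) - 12 = -1995/13 - 12 = -2151/13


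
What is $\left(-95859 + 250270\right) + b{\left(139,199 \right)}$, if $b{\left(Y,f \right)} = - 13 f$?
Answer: $151824$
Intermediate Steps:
$\left(-95859 + 250270\right) + b{\left(139,199 \right)} = \left(-95859 + 250270\right) - 2587 = 154411 - 2587 = 151824$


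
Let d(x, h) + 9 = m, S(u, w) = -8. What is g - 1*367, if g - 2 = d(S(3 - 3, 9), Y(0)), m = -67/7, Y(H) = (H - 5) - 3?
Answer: -2685/7 ≈ -383.57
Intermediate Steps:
Y(H) = -8 + H (Y(H) = (-5 + H) - 3 = -8 + H)
m = -67/7 (m = -67*⅐ = -67/7 ≈ -9.5714)
d(x, h) = -130/7 (d(x, h) = -9 - 67/7 = -130/7)
g = -116/7 (g = 2 - 130/7 = -116/7 ≈ -16.571)
g - 1*367 = -116/7 - 1*367 = -116/7 - 367 = -2685/7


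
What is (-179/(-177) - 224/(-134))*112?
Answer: 3563504/11859 ≈ 300.49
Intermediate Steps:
(-179/(-177) - 224/(-134))*112 = (-179*(-1/177) - 224*(-1/134))*112 = (179/177 + 112/67)*112 = (31817/11859)*112 = 3563504/11859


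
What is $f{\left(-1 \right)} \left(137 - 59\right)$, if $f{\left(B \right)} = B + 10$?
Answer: $702$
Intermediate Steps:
$f{\left(B \right)} = 10 + B$
$f{\left(-1 \right)} \left(137 - 59\right) = \left(10 - 1\right) \left(137 - 59\right) = 9 \cdot 78 = 702$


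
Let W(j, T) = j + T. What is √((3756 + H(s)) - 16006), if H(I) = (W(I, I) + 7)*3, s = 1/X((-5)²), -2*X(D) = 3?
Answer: I*√12233 ≈ 110.6*I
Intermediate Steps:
X(D) = -3/2 (X(D) = -½*3 = -3/2)
W(j, T) = T + j
s = -⅔ (s = 1/(-3/2) = -⅔ ≈ -0.66667)
H(I) = 21 + 6*I (H(I) = ((I + I) + 7)*3 = (2*I + 7)*3 = (7 + 2*I)*3 = 21 + 6*I)
√((3756 + H(s)) - 16006) = √((3756 + (21 + 6*(-⅔))) - 16006) = √((3756 + (21 - 4)) - 16006) = √((3756 + 17) - 16006) = √(3773 - 16006) = √(-12233) = I*√12233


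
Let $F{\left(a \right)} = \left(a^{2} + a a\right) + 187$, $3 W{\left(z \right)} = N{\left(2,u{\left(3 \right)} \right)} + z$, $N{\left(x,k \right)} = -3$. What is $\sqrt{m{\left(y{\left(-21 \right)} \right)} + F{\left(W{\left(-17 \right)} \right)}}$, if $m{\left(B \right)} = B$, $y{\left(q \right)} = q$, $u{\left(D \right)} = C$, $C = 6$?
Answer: $\frac{\sqrt{2294}}{3} \approx 15.965$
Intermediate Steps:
$u{\left(D \right)} = 6$
$W{\left(z \right)} = -1 + \frac{z}{3}$ ($W{\left(z \right)} = \frac{-3 + z}{3} = -1 + \frac{z}{3}$)
$F{\left(a \right)} = 187 + 2 a^{2}$ ($F{\left(a \right)} = \left(a^{2} + a^{2}\right) + 187 = 2 a^{2} + 187 = 187 + 2 a^{2}$)
$\sqrt{m{\left(y{\left(-21 \right)} \right)} + F{\left(W{\left(-17 \right)} \right)}} = \sqrt{-21 + \left(187 + 2 \left(-1 + \frac{1}{3} \left(-17\right)\right)^{2}\right)} = \sqrt{-21 + \left(187 + 2 \left(-1 - \frac{17}{3}\right)^{2}\right)} = \sqrt{-21 + \left(187 + 2 \left(- \frac{20}{3}\right)^{2}\right)} = \sqrt{-21 + \left(187 + 2 \cdot \frac{400}{9}\right)} = \sqrt{-21 + \left(187 + \frac{800}{9}\right)} = \sqrt{-21 + \frac{2483}{9}} = \sqrt{\frac{2294}{9}} = \frac{\sqrt{2294}}{3}$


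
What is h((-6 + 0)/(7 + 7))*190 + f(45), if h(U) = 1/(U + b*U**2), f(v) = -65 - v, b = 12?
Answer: -260/87 ≈ -2.9885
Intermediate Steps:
h(U) = 1/(U + 12*U**2)
h((-6 + 0)/(7 + 7))*190 + f(45) = (1/((((-6 + 0)/(7 + 7)))*(1 + 12*((-6 + 0)/(7 + 7)))))*190 + (-65 - 1*45) = (1/(((-6/14))*(1 + 12*(-6/14))))*190 + (-65 - 45) = (1/(((-6*1/14))*(1 + 12*(-6*1/14))))*190 - 110 = (1/((-3/7)*(1 + 12*(-3/7))))*190 - 110 = -7/(3*(1 - 36/7))*190 - 110 = -7/(3*(-29/7))*190 - 110 = -7/3*(-7/29)*190 - 110 = (49/87)*190 - 110 = 9310/87 - 110 = -260/87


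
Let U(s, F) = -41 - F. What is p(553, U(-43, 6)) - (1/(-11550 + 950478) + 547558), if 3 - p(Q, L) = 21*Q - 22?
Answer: -524997835489/938928 ≈ -5.5915e+5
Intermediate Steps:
p(Q, L) = 25 - 21*Q (p(Q, L) = 3 - (21*Q - 22) = 3 - (-22 + 21*Q) = 3 + (22 - 21*Q) = 25 - 21*Q)
p(553, U(-43, 6)) - (1/(-11550 + 950478) + 547558) = (25 - 21*553) - (1/(-11550 + 950478) + 547558) = (25 - 11613) - (1/938928 + 547558) = -11588 - (1/938928 + 547558) = -11588 - 1*514117537825/938928 = -11588 - 514117537825/938928 = -524997835489/938928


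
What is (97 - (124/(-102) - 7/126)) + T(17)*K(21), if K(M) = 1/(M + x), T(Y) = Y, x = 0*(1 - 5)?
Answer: 212231/2142 ≈ 99.081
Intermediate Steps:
x = 0 (x = 0*(-4) = 0)
K(M) = 1/M (K(M) = 1/(M + 0) = 1/M)
(97 - (124/(-102) - 7/126)) + T(17)*K(21) = (97 - (124/(-102) - 7/126)) + 17/21 = (97 - (124*(-1/102) - 7*1/126)) + 17*(1/21) = (97 - (-62/51 - 1/18)) + 17/21 = (97 - 1*(-389/306)) + 17/21 = (97 + 389/306) + 17/21 = 30071/306 + 17/21 = 212231/2142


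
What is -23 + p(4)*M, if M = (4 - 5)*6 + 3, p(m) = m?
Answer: -35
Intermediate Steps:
M = -3 (M = -1*6 + 3 = -6 + 3 = -3)
-23 + p(4)*M = -23 + 4*(-3) = -23 - 12 = -35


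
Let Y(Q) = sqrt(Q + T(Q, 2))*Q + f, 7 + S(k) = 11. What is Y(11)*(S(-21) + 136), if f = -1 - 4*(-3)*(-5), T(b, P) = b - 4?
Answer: -8540 + 4620*sqrt(2) ≈ -2006.3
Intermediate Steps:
T(b, P) = -4 + b
S(k) = 4 (S(k) = -7 + 11 = 4)
f = -61 (f = -1 - (-12)*(-5) = -1 - 1*60 = -1 - 60 = -61)
Y(Q) = -61 + Q*sqrt(-4 + 2*Q) (Y(Q) = sqrt(Q + (-4 + Q))*Q - 61 = sqrt(-4 + 2*Q)*Q - 61 = Q*sqrt(-4 + 2*Q) - 61 = -61 + Q*sqrt(-4 + 2*Q))
Y(11)*(S(-21) + 136) = (-61 + 11*sqrt(-4 + 2*11))*(4 + 136) = (-61 + 11*sqrt(-4 + 22))*140 = (-61 + 11*sqrt(18))*140 = (-61 + 11*(3*sqrt(2)))*140 = (-61 + 33*sqrt(2))*140 = -8540 + 4620*sqrt(2)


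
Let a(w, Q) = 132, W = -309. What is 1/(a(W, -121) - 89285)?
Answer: -1/89153 ≈ -1.1217e-5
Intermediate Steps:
1/(a(W, -121) - 89285) = 1/(132 - 89285) = 1/(-89153) = -1/89153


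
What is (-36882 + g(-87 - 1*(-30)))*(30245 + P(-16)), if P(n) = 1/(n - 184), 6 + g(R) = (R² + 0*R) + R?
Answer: -25478383788/25 ≈ -1.0191e+9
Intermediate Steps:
g(R) = -6 + R + R² (g(R) = -6 + ((R² + 0*R) + R) = -6 + ((R² + 0) + R) = -6 + (R² + R) = -6 + (R + R²) = -6 + R + R²)
P(n) = 1/(-184 + n)
(-36882 + g(-87 - 1*(-30)))*(30245 + P(-16)) = (-36882 + (-6 + (-87 - 1*(-30)) + (-87 - 1*(-30))²))*(30245 + 1/(-184 - 16)) = (-36882 + (-6 + (-87 + 30) + (-87 + 30)²))*(30245 + 1/(-200)) = (-36882 + (-6 - 57 + (-57)²))*(30245 - 1/200) = (-36882 + (-6 - 57 + 3249))*(6048999/200) = (-36882 + 3186)*(6048999/200) = -33696*6048999/200 = -25478383788/25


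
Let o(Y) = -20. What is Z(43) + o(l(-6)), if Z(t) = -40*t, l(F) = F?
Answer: -1740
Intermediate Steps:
Z(43) + o(l(-6)) = -40*43 - 20 = -1720 - 20 = -1740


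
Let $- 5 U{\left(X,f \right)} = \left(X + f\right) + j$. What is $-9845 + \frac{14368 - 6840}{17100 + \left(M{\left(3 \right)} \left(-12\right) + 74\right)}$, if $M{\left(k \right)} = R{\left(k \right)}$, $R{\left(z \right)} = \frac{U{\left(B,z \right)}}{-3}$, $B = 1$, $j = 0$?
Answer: $- \frac{422597495}{42927} \approx -9844.6$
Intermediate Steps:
$U{\left(X,f \right)} = - \frac{X}{5} - \frac{f}{5}$ ($U{\left(X,f \right)} = - \frac{\left(X + f\right) + 0}{5} = - \frac{X + f}{5} = - \frac{X}{5} - \frac{f}{5}$)
$R{\left(z \right)} = \frac{1}{15} + \frac{z}{15}$ ($R{\left(z \right)} = \frac{\left(- \frac{1}{5}\right) 1 - \frac{z}{5}}{-3} = \left(- \frac{1}{5} - \frac{z}{5}\right) \left(- \frac{1}{3}\right) = \frac{1}{15} + \frac{z}{15}$)
$M{\left(k \right)} = \frac{1}{15} + \frac{k}{15}$
$-9845 + \frac{14368 - 6840}{17100 + \left(M{\left(3 \right)} \left(-12\right) + 74\right)} = -9845 + \frac{14368 - 6840}{17100 + \left(\left(\frac{1}{15} + \frac{1}{15} \cdot 3\right) \left(-12\right) + 74\right)} = -9845 + \frac{7528}{17100 + \left(\left(\frac{1}{15} + \frac{1}{5}\right) \left(-12\right) + 74\right)} = -9845 + \frac{7528}{17100 + \left(\frac{4}{15} \left(-12\right) + 74\right)} = -9845 + \frac{7528}{17100 + \left(- \frac{16}{5} + 74\right)} = -9845 + \frac{7528}{17100 + \frac{354}{5}} = -9845 + \frac{7528}{\frac{85854}{5}} = -9845 + 7528 \cdot \frac{5}{85854} = -9845 + \frac{18820}{42927} = - \frac{422597495}{42927}$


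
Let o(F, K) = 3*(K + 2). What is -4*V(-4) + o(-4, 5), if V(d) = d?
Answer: 37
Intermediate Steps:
o(F, K) = 6 + 3*K (o(F, K) = 3*(2 + K) = 6 + 3*K)
-4*V(-4) + o(-4, 5) = -4*(-4) + (6 + 3*5) = 16 + (6 + 15) = 16 + 21 = 37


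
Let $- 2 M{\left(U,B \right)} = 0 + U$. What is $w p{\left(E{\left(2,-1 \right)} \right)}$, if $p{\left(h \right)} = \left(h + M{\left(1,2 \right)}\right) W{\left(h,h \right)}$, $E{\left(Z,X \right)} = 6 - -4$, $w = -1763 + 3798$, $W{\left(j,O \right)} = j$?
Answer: $193325$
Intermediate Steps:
$w = 2035$
$E{\left(Z,X \right)} = 10$ ($E{\left(Z,X \right)} = 6 + 4 = 10$)
$M{\left(U,B \right)} = - \frac{U}{2}$ ($M{\left(U,B \right)} = - \frac{0 + U}{2} = - \frac{U}{2}$)
$p{\left(h \right)} = h \left(- \frac{1}{2} + h\right)$ ($p{\left(h \right)} = \left(h - \frac{1}{2}\right) h = \left(- \frac{1}{2} + h\right) h = h \left(- \frac{1}{2} + h\right)$)
$w p{\left(E{\left(2,-1 \right)} \right)} = 2035 \cdot 10 \left(- \frac{1}{2} + 10\right) = 2035 \cdot 10 \cdot \frac{19}{2} = 2035 \cdot 95 = 193325$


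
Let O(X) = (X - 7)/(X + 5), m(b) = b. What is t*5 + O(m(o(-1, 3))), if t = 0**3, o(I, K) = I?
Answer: -2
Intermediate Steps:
t = 0
O(X) = (-7 + X)/(5 + X)
t*5 + O(m(o(-1, 3))) = 0*5 + (-7 - 1)/(5 - 1) = 0 - 8/4 = 0 + (1/4)*(-8) = 0 - 2 = -2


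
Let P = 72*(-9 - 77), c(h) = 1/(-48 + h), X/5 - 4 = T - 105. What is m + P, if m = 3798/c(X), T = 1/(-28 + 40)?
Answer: -4209807/2 ≈ -2.1049e+6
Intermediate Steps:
T = 1/12 ≈ 0.083333
X = -6055/12 (X = 20 + 5*(1/12 - 105) = 20 + 5*(-1259/12) = 20 - 6295/12 = -6055/12 ≈ -504.58)
P = -6192 (P = 72*(-86) = -6192)
m = -4197423/2 (m = 3798/(1/(-48 - 6055/12)) = 3798/(1/(-6631/12)) = 3798/(-12/6631) = 3798*(-6631/12) = -4197423/2 ≈ -2.0987e+6)
m + P = -4197423/2 - 6192 = -4209807/2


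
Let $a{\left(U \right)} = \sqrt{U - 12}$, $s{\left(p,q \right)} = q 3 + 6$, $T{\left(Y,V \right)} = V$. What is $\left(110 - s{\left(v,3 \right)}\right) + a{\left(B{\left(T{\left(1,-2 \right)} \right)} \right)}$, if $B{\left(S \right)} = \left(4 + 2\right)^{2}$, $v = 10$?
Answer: $95 + 2 \sqrt{6} \approx 99.899$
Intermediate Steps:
$B{\left(S \right)} = 36$ ($B{\left(S \right)} = 6^{2} = 36$)
$s{\left(p,q \right)} = 6 + 3 q$ ($s{\left(p,q \right)} = 3 q + 6 = 6 + 3 q$)
$a{\left(U \right)} = \sqrt{-12 + U}$ ($a{\left(U \right)} = \sqrt{U - 12} = \sqrt{-12 + U}$)
$\left(110 - s{\left(v,3 \right)}\right) + a{\left(B{\left(T{\left(1,-2 \right)} \right)} \right)} = \left(110 - \left(6 + 3 \cdot 3\right)\right) + \sqrt{-12 + 36} = \left(110 - \left(6 + 9\right)\right) + \sqrt{24} = \left(110 - 15\right) + 2 \sqrt{6} = 95 + 2 \sqrt{6}$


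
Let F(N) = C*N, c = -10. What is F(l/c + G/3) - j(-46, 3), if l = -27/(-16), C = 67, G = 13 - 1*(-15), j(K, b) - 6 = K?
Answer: 313933/480 ≈ 654.03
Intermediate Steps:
j(K, b) = 6 + K
G = 28 (G = 13 + 15 = 28)
l = 27/16 (l = -27*(-1/16) = 27/16 ≈ 1.6875)
F(N) = 67*N
F(l/c + G/3) - j(-46, 3) = 67*((27/16)/(-10) + 28/3) - (6 - 46) = 67*((27/16)*(-⅒) + 28*(⅓)) - 1*(-40) = 67*(-27/160 + 28/3) + 40 = 67*(4399/480) + 40 = 294733/480 + 40 = 313933/480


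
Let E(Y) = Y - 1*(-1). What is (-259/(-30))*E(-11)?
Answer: -259/3 ≈ -86.333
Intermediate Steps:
E(Y) = 1 + Y (E(Y) = Y + 1 = 1 + Y)
(-259/(-30))*E(-11) = (-259/(-30))*(1 - 11) = -259*(-1/30)*(-10) = (259/30)*(-10) = -259/3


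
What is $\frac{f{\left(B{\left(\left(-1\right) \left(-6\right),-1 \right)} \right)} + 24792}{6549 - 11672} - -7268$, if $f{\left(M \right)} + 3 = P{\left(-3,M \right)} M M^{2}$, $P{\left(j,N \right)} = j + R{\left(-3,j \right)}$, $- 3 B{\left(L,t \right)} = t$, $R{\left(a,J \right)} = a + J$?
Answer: $\frac{111627526}{15369} \approx 7263.2$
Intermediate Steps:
$R{\left(a,J \right)} = J + a$
$B{\left(L,t \right)} = - \frac{t}{3}$
$P{\left(j,N \right)} = -3 + 2 j$ ($P{\left(j,N \right)} = j + \left(j - 3\right) = j + \left(-3 + j\right) = -3 + 2 j$)
$f{\left(M \right)} = -3 - 9 M^{3}$ ($f{\left(M \right)} = -3 + \left(-3 + 2 \left(-3\right)\right) M M^{2} = -3 + \left(-3 - 6\right) M^{3} = -3 - 9 M^{3}$)
$\frac{f{\left(B{\left(\left(-1\right) \left(-6\right),-1 \right)} \right)} + 24792}{6549 - 11672} - -7268 = \frac{\left(-3 - 9 \left(\left(- \frac{1}{3}\right) \left(-1\right)\right)^{3}\right) + 24792}{6549 - 11672} - -7268 = \frac{\left(-3 - \frac{9}{27}\right) + 24792}{-5123} + 7268 = \left(\left(-3 - \frac{1}{3}\right) + 24792\right) \left(- \frac{1}{5123}\right) + 7268 = \left(- \frac{10}{3} + 24792\right) \left(- \frac{1}{5123}\right) + 7268 = \frac{74366}{3} \left(- \frac{1}{5123}\right) + 7268 = - \frac{74366}{15369} + 7268 = \frac{111627526}{15369}$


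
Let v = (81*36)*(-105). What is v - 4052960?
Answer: -4359140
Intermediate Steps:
v = -306180 (v = 2916*(-105) = -306180)
v - 4052960 = -306180 - 4052960 = -4359140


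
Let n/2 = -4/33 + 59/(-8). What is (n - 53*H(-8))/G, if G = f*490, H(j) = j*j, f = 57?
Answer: -449723/3686760 ≈ -0.12198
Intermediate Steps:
n = -1979/132 (n = 2*(-4/33 + 59/(-8)) = 2*(-4*1/33 + 59*(-1/8)) = 2*(-4/33 - 59/8) = 2*(-1979/264) = -1979/132 ≈ -14.992)
H(j) = j**2
G = 27930 (G = 57*490 = 27930)
(n - 53*H(-8))/G = (-1979/132 - 53*(-8)**2)/27930 = (-1979/132 - 53*64)*(1/27930) = (-1979/132 - 3392)*(1/27930) = -449723/132*1/27930 = -449723/3686760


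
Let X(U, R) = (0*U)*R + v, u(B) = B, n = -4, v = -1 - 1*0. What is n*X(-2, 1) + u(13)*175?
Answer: 2279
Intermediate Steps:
v = -1 (v = -1 + 0 = -1)
X(U, R) = -1 (X(U, R) = (0*U)*R - 1 = 0*R - 1 = 0 - 1 = -1)
n*X(-2, 1) + u(13)*175 = -4*(-1) + 13*175 = 4 + 2275 = 2279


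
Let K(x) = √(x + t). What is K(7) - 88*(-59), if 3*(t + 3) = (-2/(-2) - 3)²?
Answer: 5192 + 4*√3/3 ≈ 5194.3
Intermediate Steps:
t = -5/3 (t = -3 + (-2/(-2) - 3)²/3 = -3 + (-2*(-½) - 3)²/3 = -3 + (1 - 3)²/3 = -3 + (⅓)*(-2)² = -3 + (⅓)*4 = -3 + 4/3 = -5/3 ≈ -1.6667)
K(x) = √(-5/3 + x) (K(x) = √(x - 5/3) = √(-5/3 + x))
K(7) - 88*(-59) = √(-15 + 9*7)/3 - 88*(-59) = √(-15 + 63)/3 + 5192 = √48/3 + 5192 = (4*√3)/3 + 5192 = 4*√3/3 + 5192 = 5192 + 4*√3/3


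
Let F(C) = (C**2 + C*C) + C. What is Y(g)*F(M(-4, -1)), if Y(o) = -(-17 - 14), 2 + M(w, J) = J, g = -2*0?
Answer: 465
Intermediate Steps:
g = 0
M(w, J) = -2 + J
Y(o) = 31 (Y(o) = -1*(-31) = 31)
F(C) = C + 2*C**2 (F(C) = (C**2 + C**2) + C = 2*C**2 + C = C + 2*C**2)
Y(g)*F(M(-4, -1)) = 31*((-2 - 1)*(1 + 2*(-2 - 1))) = 31*(-3*(1 + 2*(-3))) = 31*(-3*(1 - 6)) = 31*(-3*(-5)) = 31*15 = 465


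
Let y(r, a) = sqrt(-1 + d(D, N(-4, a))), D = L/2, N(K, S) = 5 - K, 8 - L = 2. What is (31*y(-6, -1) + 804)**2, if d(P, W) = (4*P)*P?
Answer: 680051 + 49848*sqrt(35) ≈ 9.7496e+5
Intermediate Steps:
L = 6 (L = 8 - 1*2 = 8 - 2 = 6)
D = 3 (D = 6/2 = 6*(1/2) = 3)
d(P, W) = 4*P**2
y(r, a) = sqrt(35) (y(r, a) = sqrt(-1 + 4*3**2) = sqrt(-1 + 4*9) = sqrt(-1 + 36) = sqrt(35))
(31*y(-6, -1) + 804)**2 = (31*sqrt(35) + 804)**2 = (804 + 31*sqrt(35))**2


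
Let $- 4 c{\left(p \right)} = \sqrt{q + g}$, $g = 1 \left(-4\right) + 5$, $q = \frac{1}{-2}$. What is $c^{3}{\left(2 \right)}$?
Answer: $- \frac{\sqrt{2}}{256} \approx -0.0055243$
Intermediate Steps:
$q = - \frac{1}{2} \approx -0.5$
$g = 1$ ($g = -4 + 5 = 1$)
$c{\left(p \right)} = - \frac{\sqrt{2}}{8}$ ($c{\left(p \right)} = - \frac{\sqrt{- \frac{1}{2} + 1}}{4} = - \frac{1}{4 \sqrt{2}} = - \frac{\frac{1}{2} \sqrt{2}}{4} = - \frac{\sqrt{2}}{8}$)
$c^{3}{\left(2 \right)} = \left(- \frac{\sqrt{2}}{8}\right)^{3} = - \frac{\sqrt{2}}{256}$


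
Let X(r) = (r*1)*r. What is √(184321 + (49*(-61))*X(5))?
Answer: 2*√27399 ≈ 331.05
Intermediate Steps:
X(r) = r² (X(r) = r*r = r²)
√(184321 + (49*(-61))*X(5)) = √(184321 + (49*(-61))*5²) = √(184321 - 2989*25) = √(184321 - 74725) = √109596 = 2*√27399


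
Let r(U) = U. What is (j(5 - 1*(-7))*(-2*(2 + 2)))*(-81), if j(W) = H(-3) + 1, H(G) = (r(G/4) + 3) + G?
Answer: 162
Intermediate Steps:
H(G) = 3 + 5*G/4 (H(G) = (G/4 + 3) + G = (3 + G/4) + G = 3 + 5*G/4)
j(W) = ¼ (j(W) = (3 + (5/4)*(-3)) + 1 = (3 - 15/4) + 1 = -¾ + 1 = ¼)
(j(5 - 1*(-7))*(-2*(2 + 2)))*(-81) = ((-2*(2 + 2))/4)*(-81) = ((-2*4)/4)*(-81) = ((¼)*(-8))*(-81) = -2*(-81) = 162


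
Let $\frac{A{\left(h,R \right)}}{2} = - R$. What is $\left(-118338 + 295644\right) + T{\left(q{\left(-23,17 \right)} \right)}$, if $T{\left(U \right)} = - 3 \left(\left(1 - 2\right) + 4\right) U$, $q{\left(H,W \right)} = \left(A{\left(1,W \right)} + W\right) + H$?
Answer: $177666$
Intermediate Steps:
$A{\left(h,R \right)} = - 2 R$ ($A{\left(h,R \right)} = 2 \left(- R\right) = - 2 R$)
$q{\left(H,W \right)} = H - W$ ($q{\left(H,W \right)} = \left(- 2 W + W\right) + H = - W + H = H - W$)
$T{\left(U \right)} = - 9 U$ ($T{\left(U \right)} = - 3 \left(-1 + 4\right) U = \left(-3\right) 3 U = - 9 U$)
$\left(-118338 + 295644\right) + T{\left(q{\left(-23,17 \right)} \right)} = \left(-118338 + 295644\right) - 9 \left(-23 - 17\right) = 177306 - 9 \left(-23 - 17\right) = 177306 - -360 = 177306 + 360 = 177666$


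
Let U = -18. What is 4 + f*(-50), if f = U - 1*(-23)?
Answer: -246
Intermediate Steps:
f = 5 (f = -18 - 1*(-23) = -18 + 23 = 5)
4 + f*(-50) = 4 + 5*(-50) = 4 - 250 = -246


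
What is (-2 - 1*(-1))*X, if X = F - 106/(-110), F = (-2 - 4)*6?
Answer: 1927/55 ≈ 35.036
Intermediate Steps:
F = -36 (F = -6*6 = -36)
X = -1927/55 (X = -36 - 106/(-110) = -36 - 106*(-1)/110 = -36 - 1*(-53/55) = -36 + 53/55 = -1927/55 ≈ -35.036)
(-2 - 1*(-1))*X = (-2 - 1*(-1))*(-1927/55) = (-2 + 1)*(-1927/55) = -1*(-1927/55) = 1927/55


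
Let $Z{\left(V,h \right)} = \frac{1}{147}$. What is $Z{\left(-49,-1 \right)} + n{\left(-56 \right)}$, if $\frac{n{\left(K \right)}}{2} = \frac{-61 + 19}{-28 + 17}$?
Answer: $\frac{12359}{1617} \approx 7.6432$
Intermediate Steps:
$n{\left(K \right)} = \frac{84}{11}$ ($n{\left(K \right)} = 2 \frac{-61 + 19}{-28 + 17} = 2 \left(- \frac{42}{-11}\right) = 2 \left(\left(-42\right) \left(- \frac{1}{11}\right)\right) = 2 \cdot \frac{42}{11} = \frac{84}{11}$)
$Z{\left(V,h \right)} = \frac{1}{147}$
$Z{\left(-49,-1 \right)} + n{\left(-56 \right)} = \frac{1}{147} + \frac{84}{11} = \frac{12359}{1617}$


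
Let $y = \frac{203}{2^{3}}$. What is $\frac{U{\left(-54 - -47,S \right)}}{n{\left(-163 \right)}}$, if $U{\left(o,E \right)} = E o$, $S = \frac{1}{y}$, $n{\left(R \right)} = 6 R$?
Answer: $\frac{4}{14181} \approx 0.00028207$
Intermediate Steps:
$y = \frac{203}{8} \approx 25.375$
$S = \frac{8}{203}$ ($S = \frac{1}{\frac{203}{8}} = \frac{8}{203} \approx 0.039409$)
$\frac{U{\left(-54 - -47,S \right)}}{n{\left(-163 \right)}} = \frac{\frac{8}{203} \left(-54 - -47\right)}{6 \left(-163\right)} = \frac{\frac{8}{203} \left(-54 + 47\right)}{-978} = \frac{8}{203} \left(-7\right) \left(- \frac{1}{978}\right) = \left(- \frac{8}{29}\right) \left(- \frac{1}{978}\right) = \frac{4}{14181}$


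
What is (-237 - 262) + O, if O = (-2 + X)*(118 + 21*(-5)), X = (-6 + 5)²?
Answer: -512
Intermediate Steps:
X = 1 (X = (-1)² = 1)
O = -13 (O = (-2 + 1)*(118 + 21*(-5)) = -(118 - 105) = -1*13 = -13)
(-237 - 262) + O = (-237 - 262) - 13 = -499 - 13 = -512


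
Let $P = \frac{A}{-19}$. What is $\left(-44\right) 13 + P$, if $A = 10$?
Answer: $- \frac{10878}{19} \approx -572.53$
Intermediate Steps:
$P = - \frac{10}{19}$ ($P = \frac{10}{-19} = 10 \left(- \frac{1}{19}\right) = - \frac{10}{19} \approx -0.52632$)
$\left(-44\right) 13 + P = \left(-44\right) 13 - \frac{10}{19} = -572 - \frac{10}{19} = - \frac{10878}{19}$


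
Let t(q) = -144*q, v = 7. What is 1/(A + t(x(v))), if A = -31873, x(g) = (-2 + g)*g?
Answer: -1/36913 ≈ -2.7091e-5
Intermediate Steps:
x(g) = g*(-2 + g)
1/(A + t(x(v))) = 1/(-31873 - 1008*(-2 + 7)) = 1/(-31873 - 1008*5) = 1/(-31873 - 144*35) = 1/(-31873 - 5040) = 1/(-36913) = -1/36913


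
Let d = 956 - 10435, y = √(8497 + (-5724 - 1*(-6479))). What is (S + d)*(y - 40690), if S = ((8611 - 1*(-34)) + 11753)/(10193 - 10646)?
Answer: 175552325650/453 - 8628770*√257/151 ≈ 3.8662e+8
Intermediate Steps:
y = 6*√257 (y = √(8497 + (-5724 + 6479)) = √(8497 + 755) = √9252 = 6*√257 ≈ 96.187)
d = -9479
S = -20398/453 (S = ((8611 + 34) + 11753)/(-453) = (8645 + 11753)*(-1/453) = 20398*(-1/453) = -20398/453 ≈ -45.029)
(S + d)*(y - 40690) = (-20398/453 - 9479)*(6*√257 - 40690) = -4314385*(-40690 + 6*√257)/453 = 175552325650/453 - 8628770*√257/151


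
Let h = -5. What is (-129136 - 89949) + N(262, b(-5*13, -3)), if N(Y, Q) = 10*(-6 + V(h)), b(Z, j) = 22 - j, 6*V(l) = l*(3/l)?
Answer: -219140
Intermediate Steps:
V(l) = ½ (V(l) = (l*(3/l))/6 = (⅙)*3 = ½)
N(Y, Q) = -55 (N(Y, Q) = 10*(-6 + ½) = 10*(-11/2) = -55)
(-129136 - 89949) + N(262, b(-5*13, -3)) = (-129136 - 89949) - 55 = -219085 - 55 = -219140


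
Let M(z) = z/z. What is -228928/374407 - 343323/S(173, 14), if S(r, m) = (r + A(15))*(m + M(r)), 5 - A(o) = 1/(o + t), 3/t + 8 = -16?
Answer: -1707696824771/13212823030 ≈ -129.25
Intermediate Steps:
t = -1/8 (t = 3/(-8 - 16) = 3/(-24) = 3*(-1/24) = -1/8 ≈ -0.12500)
A(o) = 5 - 1/(-1/8 + o) (A(o) = 5 - 1/(o - 1/8) = 5 - 1/(-1/8 + o))
M(z) = 1
S(r, m) = (1 + m)*(587/119 + r) (S(r, m) = (r + (-13 + 40*15)/(-1 + 8*15))*(m + 1) = (r + (-13 + 600)/(-1 + 120))*(1 + m) = (r + 587/119)*(1 + m) = (587/119 + r)*(1 + m) = (1 + m)*(587/119 + r))
-228928/374407 - 343323/S(173, 14) = -228928/374407 - 343323/(587/119 + 173 + (587/119)*14 + 14*173) = -228928*1/374407 - 343323/(587/119 + 173 + 1174/17 + 2422) = -228928/374407 - 343323/317610/119 = -228928/374407 - 343323*119/317610 = -228928/374407 - 4539493/35290 = -1707696824771/13212823030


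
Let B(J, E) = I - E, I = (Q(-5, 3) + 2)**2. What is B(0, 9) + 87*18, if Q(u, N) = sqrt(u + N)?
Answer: 1559 + 4*I*sqrt(2) ≈ 1559.0 + 5.6569*I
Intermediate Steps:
Q(u, N) = sqrt(N + u)
I = (2 + I*sqrt(2))**2 (I = (sqrt(3 - 5) + 2)**2 = (sqrt(-2) + 2)**2 = (I*sqrt(2) + 2)**2 = (2 + I*sqrt(2))**2 ≈ 2.0 + 5.6569*I)
B(J, E) = (2 + I*sqrt(2))**2 - E
B(0, 9) + 87*18 = ((2 + I*sqrt(2))**2 - 1*9) + 87*18 = ((2 + I*sqrt(2))**2 - 9) + 1566 = (-9 + (2 + I*sqrt(2))**2) + 1566 = 1557 + (2 + I*sqrt(2))**2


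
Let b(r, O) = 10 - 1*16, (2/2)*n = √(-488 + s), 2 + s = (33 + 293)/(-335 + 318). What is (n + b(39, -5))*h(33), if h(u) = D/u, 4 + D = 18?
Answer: -28/11 + 56*I*√9197/561 ≈ -2.5455 + 9.573*I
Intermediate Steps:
s = -360/17 (s = -2 + (33 + 293)/(-335 + 318) = -2 + 326/(-17) = -2 + 326*(-1/17) = -2 - 326/17 = -360/17 ≈ -21.176)
D = 14 (D = -4 + 18 = 14)
n = 4*I*√9197/17 (n = √(-488 - 360/17) = √(-8656/17) = 4*I*√9197/17 ≈ 22.565*I)
h(u) = 14/u
b(r, O) = -6 (b(r, O) = 10 - 16 = -6)
(n + b(39, -5))*h(33) = (4*I*√9197/17 - 6)*(14/33) = (-6 + 4*I*√9197/17)*(14*(1/33)) = (-6 + 4*I*√9197/17)*(14/33) = -28/11 + 56*I*√9197/561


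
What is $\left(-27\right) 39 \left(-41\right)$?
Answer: $43173$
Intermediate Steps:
$\left(-27\right) 39 \left(-41\right) = \left(-1053\right) \left(-41\right) = 43173$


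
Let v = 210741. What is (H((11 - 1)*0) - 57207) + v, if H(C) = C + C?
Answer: 153534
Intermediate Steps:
H(C) = 2*C
(H((11 - 1)*0) - 57207) + v = (2*((11 - 1)*0) - 57207) + 210741 = (2*(10*0) - 57207) + 210741 = (2*0 - 57207) + 210741 = (0 - 57207) + 210741 = -57207 + 210741 = 153534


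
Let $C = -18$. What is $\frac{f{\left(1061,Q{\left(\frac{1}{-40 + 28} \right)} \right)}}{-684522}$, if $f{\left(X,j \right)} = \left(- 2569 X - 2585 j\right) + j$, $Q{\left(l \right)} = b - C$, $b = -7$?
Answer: $\frac{2754133}{684522} \approx 4.0234$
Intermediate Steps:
$Q{\left(l \right)} = 11$ ($Q{\left(l \right)} = -7 - -18 = -7 + 18 = 11$)
$f{\left(X,j \right)} = - 2584 j - 2569 X$ ($f{\left(X,j \right)} = \left(- 2585 j - 2569 X\right) + j = - 2584 j - 2569 X$)
$\frac{f{\left(1061,Q{\left(\frac{1}{-40 + 28} \right)} \right)}}{-684522} = \frac{\left(-2584\right) 11 - 2725709}{-684522} = \left(-28424 - 2725709\right) \left(- \frac{1}{684522}\right) = \left(-2754133\right) \left(- \frac{1}{684522}\right) = \frac{2754133}{684522}$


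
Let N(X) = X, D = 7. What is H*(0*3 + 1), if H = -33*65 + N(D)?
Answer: -2138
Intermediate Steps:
H = -2138 (H = -33*65 + 7 = -2145 + 7 = -2138)
H*(0*3 + 1) = -2138*(0*3 + 1) = -2138*(0 + 1) = -2138*1 = -2138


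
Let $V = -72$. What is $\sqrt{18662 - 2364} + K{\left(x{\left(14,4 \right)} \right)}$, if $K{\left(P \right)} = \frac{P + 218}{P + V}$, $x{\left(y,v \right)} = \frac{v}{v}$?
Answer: $- \frac{219}{71} + \sqrt{16298} \approx 124.58$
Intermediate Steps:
$x{\left(y,v \right)} = 1$
$K{\left(P \right)} = \frac{218 + P}{-72 + P}$ ($K{\left(P \right)} = \frac{P + 218}{P - 72} = \frac{218 + P}{-72 + P}$)
$\sqrt{18662 - 2364} + K{\left(x{\left(14,4 \right)} \right)} = \sqrt{18662 - 2364} + \frac{218 + 1}{-72 + 1} = \sqrt{16298} + \frac{1}{-71} \cdot 219 = \sqrt{16298} - \frac{219}{71} = - \frac{219}{71} + \sqrt{16298}$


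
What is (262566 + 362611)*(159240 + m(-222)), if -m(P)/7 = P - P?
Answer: 99553185480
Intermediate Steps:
m(P) = 0 (m(P) = -7*(P - P) = -7*0 = 0)
(262566 + 362611)*(159240 + m(-222)) = (262566 + 362611)*(159240 + 0) = 625177*159240 = 99553185480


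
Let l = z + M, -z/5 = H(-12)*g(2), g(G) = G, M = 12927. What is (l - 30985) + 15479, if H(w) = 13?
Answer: -2709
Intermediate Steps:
z = -130 (z = -65*2 = -5*26 = -130)
l = 12797 (l = -130 + 12927 = 12797)
(l - 30985) + 15479 = (12797 - 30985) + 15479 = -18188 + 15479 = -2709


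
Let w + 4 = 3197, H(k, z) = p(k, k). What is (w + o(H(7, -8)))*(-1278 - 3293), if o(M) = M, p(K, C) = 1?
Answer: -14599774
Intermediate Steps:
H(k, z) = 1
w = 3193 (w = -4 + 3197 = 3193)
(w + o(H(7, -8)))*(-1278 - 3293) = (3193 + 1)*(-1278 - 3293) = 3194*(-4571) = -14599774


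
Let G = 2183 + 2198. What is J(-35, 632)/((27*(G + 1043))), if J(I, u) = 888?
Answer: 37/6102 ≈ 0.0060636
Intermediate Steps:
G = 4381
J(-35, 632)/((27*(G + 1043))) = 888/((27*(4381 + 1043))) = 888/((27*5424)) = 888/146448 = 888*(1/146448) = 37/6102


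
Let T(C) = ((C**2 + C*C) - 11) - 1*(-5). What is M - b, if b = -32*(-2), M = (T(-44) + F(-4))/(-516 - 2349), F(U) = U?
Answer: -187222/2865 ≈ -65.348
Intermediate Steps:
T(C) = -6 + 2*C**2 (T(C) = ((C**2 + C**2) - 11) + 5 = (2*C**2 - 11) + 5 = (-11 + 2*C**2) + 5 = -6 + 2*C**2)
M = -3862/2865 (M = ((-6 + 2*(-44)**2) - 4)/(-516 - 2349) = ((-6 + 2*1936) - 4)/(-2865) = ((-6 + 3872) - 4)*(-1/2865) = (3866 - 4)*(-1/2865) = 3862*(-1/2865) = -3862/2865 ≈ -1.3480)
b = 64
M - b = -3862/2865 - 1*64 = -3862/2865 - 64 = -187222/2865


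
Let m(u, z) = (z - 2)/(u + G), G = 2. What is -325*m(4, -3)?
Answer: 1625/6 ≈ 270.83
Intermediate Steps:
m(u, z) = (-2 + z)/(2 + u) (m(u, z) = (z - 2)/(u + 2) = (-2 + z)/(2 + u))
-325*m(4, -3) = -325*(-2 - 3)/(2 + 4) = -325*(-5)/6 = -325*(-⅚) = 1625/6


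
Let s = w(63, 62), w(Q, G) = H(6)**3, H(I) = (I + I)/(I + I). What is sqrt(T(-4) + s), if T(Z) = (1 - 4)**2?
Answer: sqrt(10) ≈ 3.1623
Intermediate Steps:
H(I) = 1 (H(I) = (2*I)/((2*I)) = (2*I)*(1/(2*I)) = 1)
w(Q, G) = 1 (w(Q, G) = 1**3 = 1)
T(Z) = 9 (T(Z) = (-3)**2 = 9)
s = 1
sqrt(T(-4) + s) = sqrt(9 + 1) = sqrt(10)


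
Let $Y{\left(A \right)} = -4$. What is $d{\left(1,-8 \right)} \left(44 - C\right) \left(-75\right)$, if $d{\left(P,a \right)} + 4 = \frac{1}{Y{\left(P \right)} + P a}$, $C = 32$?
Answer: $3675$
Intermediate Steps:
$d{\left(P,a \right)} = -4 + \frac{1}{-4 + P a}$
$d{\left(1,-8 \right)} \left(44 - C\right) \left(-75\right) = \frac{17 - 4 \left(-8\right)}{-4 + 1 \left(-8\right)} \left(44 - 32\right) \left(-75\right) = \frac{17 + 32}{-4 - 8} \left(44 - 32\right) \left(-75\right) = \frac{1}{-12} \cdot 49 \cdot 12 \left(-75\right) = \left(- \frac{1}{12}\right) 49 \cdot 12 \left(-75\right) = \left(- \frac{49}{12}\right) 12 \left(-75\right) = \left(-49\right) \left(-75\right) = 3675$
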